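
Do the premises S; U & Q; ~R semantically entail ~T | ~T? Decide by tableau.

Initial set: {S; (U & Q); ~R; ~(~T | ~T)}.
(U & Q): α-rule — add U, Q.
~(~T | ~T): α-rule — add ~~T, ~~T.
○ open, literals {Q=T, R=F, S=T, T=T, U=T}.
0 branches closed, 1 open.
An open branch gives a countermodel: Q=T, R=F, S=T, T=T, U=T (unmentioned atoms arbitrary); the premises hold there but the conclusion fails.

No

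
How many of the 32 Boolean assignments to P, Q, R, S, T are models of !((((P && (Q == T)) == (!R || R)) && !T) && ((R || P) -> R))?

30

Initial set: {T !((((P && (Q == T)) == (!R || R)) && !T) && ((R || P) -> R))}.
T !((((P && (Q == T)) == (!R || R)) && !T) && ((R || P) -> R)): β-rule — branch into F (((P && (Q == T)) == (!R || R)) && !T)  //  F ((R || P) -> R).
  branch 1 (add F (((P && (Q == T)) == (!R || R)) && !T)):
    F (((P && (Q == T)) == (!R || R)) && !T): β-rule — branch into F ((P && (Q == T)) == (!R || R))  //  F !T.
      branch 1.1 (add F ((P && (Q == T)) == (!R || R))):
        F ((P && (Q == T)) == (!R || R)): β-rule — branch into T (P && (Q == T)), F (!R || R)  //  F (P && (Q == T)), T (!R || R).
          branch 1.1.1 (add T (P && (Q == T)), F (!R || R)):
            T (P && (Q == T)): α-rule — add T P, T (Q == T).
            F (!R || R): α-rule — add F !R, F R.
            × closes — contains both R and !R.
          branch 1.1.2 (add F (P && (Q == T)), T (!R || R)):
            F (P && (Q == T)): β-rule — branch into F P  //  F (Q == T).
              branch 1.1.2.1 (add F P):
                T (!R || R): β-rule — branch into T !R  //  T R.
                  branch 1.1.2.1.1 (add T !R):
                    ○ open, literals {P=0, R=0}.
                  branch 1.1.2.1.2 (add T R):
                    ○ open, literals {P=0, R=1}.
              branch 1.1.2.2 (add F (Q == T)):
                T (!R || R): β-rule — branch into T !R  //  T R.
                  branch 1.1.2.2.1 (add T !R):
                    F (Q == T): β-rule — branch into T Q, F T  //  F Q, T T.
                      branch 1.1.2.2.1.1 (add T Q, F T):
                        ○ open, literals {Q=1, R=0, T=0}.
                      branch 1.1.2.2.1.2 (add F Q, T T):
                        ○ open, literals {Q=0, R=0, T=1}.
                  branch 1.1.2.2.2 (add T R):
                    F (Q == T): β-rule — branch into T Q, F T  //  F Q, T T.
                      branch 1.1.2.2.2.1 (add T Q, F T):
                        ○ open, literals {Q=1, R=1, T=0}.
                      branch 1.1.2.2.2.2 (add F Q, T T):
                        ○ open, literals {Q=0, R=1, T=1}.
      branch 1.2 (add F !T):
        ○ open, literals {T=1}.
  branch 2 (add F ((R || P) -> R)):
    F ((R || P) -> R): α-rule — add T (R || P), F R.
    T (R || P): β-rule — branch into T R  //  T P.
      branch 2.1 (add T R):
        × closes — contains both R and !R.
      branch 2.2 (add T P):
        ○ open, literals {P=1, R=0}.
2 branches closed, 8 open.
Each open branch fixes some atoms; the unmentioned ones are free. Counting distinct full assignments: branch {P=0, R=0} (Q, S, T) contributes 8 new; branch {P=0, R=1} (Q, S, T) contributes 8 new; branch {Q=1, R=0, T=0} (P, S) contributes 2 new; branch {Q=0, R=0, T=1} (P, S) contributes 2 new; branch {Q=1, R=1, T=0} (P, S) contributes 2 new; branch {Q=0, R=1, T=1} (P, S) contributes 2 new; branch {T=1} (P, Q, R, S) contributes 4 new; branch {P=1, R=0} (Q, S, T) contributes 2 new. Total: 30.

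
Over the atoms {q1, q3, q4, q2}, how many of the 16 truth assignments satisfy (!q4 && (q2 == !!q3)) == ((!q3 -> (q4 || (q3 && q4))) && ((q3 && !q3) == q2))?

6

Initial set: {((!q4 && (q2 == !!q3)) == ((!q3 -> (q4 || (q3 && q4))) && ((q3 && !q3) == q2)))}.
((!q4 && (q2 == !!q3)) == ((!q3 -> (q4 || (q3 && q4))) && ((q3 && !q3) == q2))): β-rule — branch into (!q4 && (q2 == !!q3)), ((!q3 -> (q4 || (q3 && q4))) && ((q3 && !q3) == q2))  //  !(!q4 && (q2 == !!q3)), !((!q3 -> (q4 || (q3 && q4))) && ((q3 && !q3) == q2)).
  branch 1 (add (!q4 && (q2 == !!q3)), ((!q3 -> (q4 || (q3 && q4))) && ((q3 && !q3) == q2))):
    (!q4 && (q2 == !!q3)): α-rule — add !q4, (q2 == !!q3).
    ((!q3 -> (q4 || (q3 && q4))) && ((q3 && !q3) == q2)): α-rule — add (!q3 -> (q4 || (q3 && q4))), ((q3 && !q3) == q2).
    (q2 == !!q3): β-rule — branch into q2, !!q3  //  !q2, !!!q3.
      branch 1.1 (add q2, !!q3):
        !!q3: drop double negation, giving q3.
        (!q3 -> (q4 || (q3 && q4))): β-rule — branch into !!q3  //  (q4 || (q3 && q4)).
          branch 1.1.1 (add !!q3):
            ((q3 && !q3) == q2): β-rule — branch into (q3 && !q3), q2  //  !(q3 && !q3), !q2.
              branch 1.1.1.1 (add (q3 && !q3), q2):
                (q3 && !q3): α-rule — add q3, !q3.
                × closes — contains both q3 and !q3.
              branch 1.1.1.2 (add !(q3 && !q3), !q2):
                × closes — contains both q2 and !q2.
          branch 1.1.2 (add (q4 || (q3 && q4))):
            ((q3 && !q3) == q2): β-rule — branch into (q3 && !q3), q2  //  !(q3 && !q3), !q2.
              branch 1.1.2.1 (add (q3 && !q3), q2):
                (q3 && !q3): α-rule — add q3, !q3.
                × closes — contains both q3 and !q3.
              branch 1.1.2.2 (add !(q3 && !q3), !q2):
                × closes — contains both q2 and !q2.
      branch 1.2 (add !q2, !!!q3):
        !!!q3: drop double negation, giving !q3.
        (!q3 -> (q4 || (q3 && q4))): β-rule — branch into !!q3  //  (q4 || (q3 && q4)).
          branch 1.2.1 (add !!q3):
            × closes — contains both q3 and !q3.
          branch 1.2.2 (add (q4 || (q3 && q4))):
            ((q3 && !q3) == q2): β-rule — branch into (q3 && !q3), q2  //  !(q3 && !q3), !q2.
              branch 1.2.2.1 (add (q3 && !q3), q2):
                × closes — contains both q2 and !q2.
              branch 1.2.2.2 (add !(q3 && !q3), !q2):
                (q4 || (q3 && q4)): β-rule — branch into q4  //  (q3 && q4).
                  branch 1.2.2.2.1 (add q4):
                    × closes — contains both q4 and !q4.
                  branch 1.2.2.2.2 (add (q3 && q4)):
                    (q3 && q4): α-rule — add q3, q4.
                    × closes — contains both q3 and !q3.
  branch 2 (add !(!q4 && (q2 == !!q3)), !((!q3 -> (q4 || (q3 && q4))) && ((q3 && !q3) == q2))):
    !(!q4 && (q2 == !!q3)): β-rule — branch into !!q4  //  !(q2 == !!q3).
      branch 2.1 (add !!q4):
        !((!q3 -> (q4 || (q3 && q4))) && ((q3 && !q3) == q2)): β-rule — branch into !(!q3 -> (q4 || (q3 && q4)))  //  !((q3 && !q3) == q2).
          branch 2.1.1 (add !(!q3 -> (q4 || (q3 && q4)))):
            !(!q3 -> (q4 || (q3 && q4))): α-rule — add !q3, !(q4 || (q3 && q4)).
            !(q4 || (q3 && q4)): α-rule — add !q4, !(q3 && q4).
            × closes — contains both q4 and !q4.
          branch 2.1.2 (add !((q3 && !q3) == q2)):
            !((q3 && !q3) == q2): β-rule — branch into (q3 && !q3), !q2  //  !(q3 && !q3), q2.
              branch 2.1.2.1 (add (q3 && !q3), !q2):
                (q3 && !q3): α-rule — add q3, !q3.
                × closes — contains both q3 and !q3.
              branch 2.1.2.2 (add !(q3 && !q3), q2):
                !(q3 && !q3): β-rule — branch into !q3  //  !!q3.
                  branch 2.1.2.2.1 (add !q3):
                    ○ open, literals {q2=T, q3=F, q4=T}.
                  branch 2.1.2.2.2 (add !!q3):
                    ○ open, literals {q2=T, q3=T, q4=T}.
      branch 2.2 (add !(q2 == !!q3)):
        !((!q3 -> (q4 || (q3 && q4))) && ((q3 && !q3) == q2)): β-rule — branch into !(!q3 -> (q4 || (q3 && q4)))  //  !((q3 && !q3) == q2).
          branch 2.2.1 (add !(!q3 -> (q4 || (q3 && q4)))):
            !(!q3 -> (q4 || (q3 && q4))): α-rule — add !q3, !(q4 || (q3 && q4)).
            !(q4 || (q3 && q4)): α-rule — add !q4, !(q3 && q4).
            !(q2 == !!q3): β-rule — branch into q2, !!!q3  //  !q2, !!q3.
              branch 2.2.1.1 (add q2, !!!q3):
                !!!q3: drop double negation, giving !q3.
                !(q3 && q4): β-rule — branch into !q3  //  !q4.
                  branch 2.2.1.1.1 (add !q3):
                    ○ open, literals {q2=T, q3=F, q4=F}.
                  branch 2.2.1.1.2 (add !q4):
                    ○ open, literals {q2=T, q3=F, q4=F}.
              branch 2.2.1.2 (add !q2, !!q3):
                !!q3: drop double negation, giving q3.
                × closes — contains both q3 and !q3.
          branch 2.2.2 (add !((q3 && !q3) == q2)):
            !(q2 == !!q3): β-rule — branch into q2, !!!q3  //  !q2, !!q3.
              branch 2.2.2.1 (add q2, !!!q3):
                !!!q3: drop double negation, giving !q3.
                !((q3 && !q3) == q2): β-rule — branch into (q3 && !q3), !q2  //  !(q3 && !q3), q2.
                  branch 2.2.2.1.1 (add (q3 && !q3), !q2):
                    × closes — contains both q2 and !q2.
                  branch 2.2.2.1.2 (add !(q3 && !q3), q2):
                    !(q3 && !q3): β-rule — branch into !q3  //  !!q3.
                      branch 2.2.2.1.2.1 (add !q3):
                        ○ open, literals {q2=T, q3=F}.
                      branch 2.2.2.1.2.2 (add !!q3):
                        × closes — contains both q3 and !q3.
              branch 2.2.2.2 (add !q2, !!q3):
                !!q3: drop double negation, giving q3.
                !((q3 && !q3) == q2): β-rule — branch into (q3 && !q3), !q2  //  !(q3 && !q3), q2.
                  branch 2.2.2.2.1 (add (q3 && !q3), !q2):
                    (q3 && !q3): α-rule — add q3, !q3.
                    × closes — contains both q3 and !q3.
                  branch 2.2.2.2.2 (add !(q3 && !q3), q2):
                    × closes — contains both q2 and !q2.
15 branches closed, 5 open.
Each open branch fixes some atoms; the unmentioned ones are free. Counting distinct full assignments: branch {q2=T, q3=F, q4=T} (q1) contributes 2 new; branch {q2=T, q3=T, q4=T} (q1) contributes 2 new; branch {q2=T, q3=F, q4=F} (q1) contributes 2 new; branch {q2=T, q3=F, q4=F} (q1) contributes 0 new; branch {q2=T, q3=F} (q1, q4) contributes 0 new. Total: 6.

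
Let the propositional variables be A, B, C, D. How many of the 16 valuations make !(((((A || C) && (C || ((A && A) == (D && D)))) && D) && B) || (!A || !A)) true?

Initial set: {!(((((A || C) && (C || ((A && A) == (D && D)))) && D) && B) || (!A || !A))}.
!(((((A || C) && (C || ((A && A) == (D && D)))) && D) && B) || (!A || !A)): α-rule — add !((((A || C) && (C || ((A && A) == (D && D)))) && D) && B), !(!A || !A).
!(!A || !A): α-rule — add !!A, !!A.
!((((A || C) && (C || ((A && A) == (D && D)))) && D) && B): β-rule — branch into !(((A || C) && (C || ((A && A) == (D && D)))) && D)  //  !B.
  branch 1 (add !(((A || C) && (C || ((A && A) == (D && D)))) && D)):
    !(((A || C) && (C || ((A && A) == (D && D)))) && D): β-rule — branch into !((A || C) && (C || ((A && A) == (D && D))))  //  !D.
      branch 1.1 (add !((A || C) && (C || ((A && A) == (D && D))))):
        !((A || C) && (C || ((A && A) == (D && D)))): β-rule — branch into !(A || C)  //  !(C || ((A && A) == (D && D))).
          branch 1.1.1 (add !(A || C)):
            !(A || C): α-rule — add !A, !C.
            × closes — contains both A and !A.
          branch 1.1.2 (add !(C || ((A && A) == (D && D)))):
            !(C || ((A && A) == (D && D))): α-rule — add !C, !((A && A) == (D && D)).
            !((A && A) == (D && D)): β-rule — branch into (A && A), !(D && D)  //  !(A && A), (D && D).
              branch 1.1.2.1 (add (A && A), !(D && D)):
                (A && A): α-rule — add A, A.
                !(D && D): β-rule — branch into !D  //  !D.
                  branch 1.1.2.1.1 (add !D):
                    ○ open, literals {A=T, C=F, D=F}.
                  branch 1.1.2.1.2 (add !D):
                    ○ open, literals {A=T, C=F, D=F}.
              branch 1.1.2.2 (add !(A && A), (D && D)):
                (D && D): α-rule — add D, D.
                !(A && A): β-rule — branch into !A  //  !A.
                  branch 1.1.2.2.1 (add !A):
                    × closes — contains both A and !A.
                  branch 1.1.2.2.2 (add !A):
                    × closes — contains both A and !A.
      branch 1.2 (add !D):
        ○ open, literals {A=T, D=F}.
  branch 2 (add !B):
    ○ open, literals {A=T, B=F}.
3 branches closed, 4 open.
Each open branch fixes some atoms; the unmentioned ones are free. Counting distinct full assignments: branch {A=T, C=F, D=F} (B) contributes 2 new; branch {A=T, C=F, D=F} (B) contributes 0 new; branch {A=T, D=F} (B, C) contributes 2 new; branch {A=T, B=F} (C, D) contributes 2 new. Total: 6.

6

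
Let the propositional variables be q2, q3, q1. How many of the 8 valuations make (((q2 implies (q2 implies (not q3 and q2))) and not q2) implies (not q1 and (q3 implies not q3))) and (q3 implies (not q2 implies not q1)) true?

Initial set: {((((q2 implies (q2 implies (not q3 and q2))) and not q2) implies (not q1 and (q3 implies not q3))) and (q3 implies (not q2 implies not q1)))}.
((((q2 implies (q2 implies (not q3 and q2))) and not q2) implies (not q1 and (q3 implies not q3))) and (q3 implies (not q2 implies not q1))): α-rule — add (((q2 implies (q2 implies (not q3 and q2))) and not q2) implies (not q1 and (q3 implies not q3))), (q3 implies (not q2 implies not q1)).
(((q2 implies (q2 implies (not q3 and q2))) and not q2) implies (not q1 and (q3 implies not q3))): β-rule — branch into not ((q2 implies (q2 implies (not q3 and q2))) and not q2)  //  (not q1 and (q3 implies not q3)).
  branch 1 (add not ((q2 implies (q2 implies (not q3 and q2))) and not q2)):
    (q3 implies (not q2 implies not q1)): β-rule — branch into not q3  //  (not q2 implies not q1).
      branch 1.1 (add not q3):
        not ((q2 implies (q2 implies (not q3 and q2))) and not q2): β-rule — branch into not (q2 implies (q2 implies (not q3 and q2)))  //  not not q2.
          branch 1.1.1 (add not (q2 implies (q2 implies (not q3 and q2)))):
            not (q2 implies (q2 implies (not q3 and q2))): α-rule — add q2, not (q2 implies (not q3 and q2)).
            not (q2 implies (not q3 and q2)): α-rule — add q2, not (not q3 and q2).
            not (not q3 and q2): β-rule — branch into not not q3  //  not q2.
              branch 1.1.1.1 (add not not q3):
                × closes — contains both q3 and not q3.
              branch 1.1.1.2 (add not q2):
                × closes — contains both q2 and not q2.
          branch 1.1.2 (add not not q2):
            ○ open, literals {q2=T, q3=F}.
      branch 1.2 (add (not q2 implies not q1)):
        not ((q2 implies (q2 implies (not q3 and q2))) and not q2): β-rule — branch into not (q2 implies (q2 implies (not q3 and q2)))  //  not not q2.
          branch 1.2.1 (add not (q2 implies (q2 implies (not q3 and q2)))):
            not (q2 implies (q2 implies (not q3 and q2))): α-rule — add q2, not (q2 implies (not q3 and q2)).
            not (q2 implies (not q3 and q2)): α-rule — add q2, not (not q3 and q2).
            (not q2 implies not q1): β-rule — branch into not not q2  //  not q1.
              branch 1.2.1.1 (add not not q2):
                not (not q3 and q2): β-rule — branch into not not q3  //  not q2.
                  branch 1.2.1.1.1 (add not not q3):
                    ○ open, literals {q2=T, q3=T}.
                  branch 1.2.1.1.2 (add not q2):
                    × closes — contains both q2 and not q2.
              branch 1.2.1.2 (add not q1):
                not (not q3 and q2): β-rule — branch into not not q3  //  not q2.
                  branch 1.2.1.2.1 (add not not q3):
                    ○ open, literals {q1=F, q2=T, q3=T}.
                  branch 1.2.1.2.2 (add not q2):
                    × closes — contains both q2 and not q2.
          branch 1.2.2 (add not not q2):
            (not q2 implies not q1): β-rule — branch into not not q2  //  not q1.
              branch 1.2.2.1 (add not not q2):
                ○ open, literals {q2=T}.
              branch 1.2.2.2 (add not q1):
                ○ open, literals {q1=F, q2=T}.
  branch 2 (add (not q1 and (q3 implies not q3))):
    (not q1 and (q3 implies not q3)): α-rule — add not q1, (q3 implies not q3).
    (q3 implies (not q2 implies not q1)): β-rule — branch into not q3  //  (not q2 implies not q1).
      branch 2.1 (add not q3):
        (q3 implies not q3): β-rule — branch into not q3  //  not q3.
          branch 2.1.1 (add not q3):
            ○ open, literals {q1=F, q3=F}.
          branch 2.1.2 (add not q3):
            ○ open, literals {q1=F, q3=F}.
      branch 2.2 (add (not q2 implies not q1)):
        (q3 implies not q3): β-rule — branch into not q3  //  not q3.
          branch 2.2.1 (add not q3):
            (not q2 implies not q1): β-rule — branch into not not q2  //  not q1.
              branch 2.2.1.1 (add not not q2):
                ○ open, literals {q1=F, q2=T, q3=F}.
              branch 2.2.1.2 (add not q1):
                ○ open, literals {q1=F, q3=F}.
          branch 2.2.2 (add not q3):
            (not q2 implies not q1): β-rule — branch into not not q2  //  not q1.
              branch 2.2.2.1 (add not not q2):
                ○ open, literals {q1=F, q2=T, q3=F}.
              branch 2.2.2.2 (add not q1):
                ○ open, literals {q1=F, q3=F}.
4 branches closed, 11 open.
Each open branch fixes some atoms; the unmentioned ones are free. Counting distinct full assignments: branch {q2=T, q3=F} (q1) contributes 2 new; branch {q2=T, q3=T} (q1) contributes 2 new; branch {q1=F, q2=T, q3=T} (none free) contributes 0 new; branch {q2=T} (q3, q1) contributes 0 new; branch {q1=F, q2=T} (q3) contributes 0 new; branch {q1=F, q3=F} (q2) contributes 1 new; branch {q1=F, q3=F} (q2) contributes 0 new; branch {q1=F, q2=T, q3=F} (none free) contributes 0 new; branch {q1=F, q3=F} (q2) contributes 0 new; branch {q1=F, q2=T, q3=F} (none free) contributes 0 new; branch {q1=F, q3=F} (q2) contributes 0 new. Total: 5.

5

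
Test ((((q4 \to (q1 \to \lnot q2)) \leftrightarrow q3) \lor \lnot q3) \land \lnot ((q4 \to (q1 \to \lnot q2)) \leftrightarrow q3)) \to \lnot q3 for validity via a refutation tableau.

Valid

Assume the negation and expand:
Initial set: {\lnot (((((q4 \to (q1 \to \lnot q2)) \leftrightarrow q3) \lor \lnot q3) \land \lnot ((q4 \to (q1 \to \lnot q2)) \leftrightarrow q3)) \to \lnot q3)}.
\lnot (((((q4 \to (q1 \to \lnot q2)) \leftrightarrow q3) \lor \lnot q3) \land \lnot ((q4 \to (q1 \to \lnot q2)) \leftrightarrow q3)) \to \lnot q3): α-rule — add ((((q4 \to (q1 \to \lnot q2)) \leftrightarrow q3) \lor \lnot q3) \land \lnot ((q4 \to (q1 \to \lnot q2)) \leftrightarrow q3)), \lnot \lnot q3.
((((q4 \to (q1 \to \lnot q2)) \leftrightarrow q3) \lor \lnot q3) \land \lnot ((q4 \to (q1 \to \lnot q2)) \leftrightarrow q3)): α-rule — add (((q4 \to (q1 \to \lnot q2)) \leftrightarrow q3) \lor \lnot q3), \lnot ((q4 \to (q1 \to \lnot q2)) \leftrightarrow q3).
(((q4 \to (q1 \to \lnot q2)) \leftrightarrow q3) \lor \lnot q3): β-rule — branch into ((q4 \to (q1 \to \lnot q2)) \leftrightarrow q3)  //  \lnot q3.
  branch 1 (add ((q4 \to (q1 \to \lnot q2)) \leftrightarrow q3)):
    \lnot ((q4 \to (q1 \to \lnot q2)) \leftrightarrow q3): β-rule — branch into (q4 \to (q1 \to \lnot q2)), \lnot q3  //  \lnot (q4 \to (q1 \to \lnot q2)), q3.
      branch 1.1 (add (q4 \to (q1 \to \lnot q2)), \lnot q3):
        × closes — contains both q3 and \lnot q3.
      branch 1.2 (add \lnot (q4 \to (q1 \to \lnot q2)), q3):
        \lnot (q4 \to (q1 \to \lnot q2)): α-rule — add q4, \lnot (q1 \to \lnot q2).
        \lnot (q1 \to \lnot q2): α-rule — add q1, \lnot \lnot q2.
        ((q4 \to (q1 \to \lnot q2)) \leftrightarrow q3): β-rule — branch into (q4 \to (q1 \to \lnot q2)), q3  //  \lnot (q4 \to (q1 \to \lnot q2)), \lnot q3.
          branch 1.2.1 (add (q4 \to (q1 \to \lnot q2)), q3):
            (q4 \to (q1 \to \lnot q2)): β-rule — branch into \lnot q4  //  (q1 \to \lnot q2).
              branch 1.2.1.1 (add \lnot q4):
                × closes — contains both q4 and \lnot q4.
              branch 1.2.1.2 (add (q1 \to \lnot q2)):
                (q1 \to \lnot q2): β-rule — branch into \lnot q1  //  \lnot q2.
                  branch 1.2.1.2.1 (add \lnot q1):
                    × closes — contains both q1 and \lnot q1.
                  branch 1.2.1.2.2 (add \lnot q2):
                    × closes — contains both q2 and \lnot q2.
          branch 1.2.2 (add \lnot (q4 \to (q1 \to \lnot q2)), \lnot q3):
            × closes — contains both q3 and \lnot q3.
  branch 2 (add \lnot q3):
    × closes — contains both q3 and \lnot q3.
All 6 branches close.
Every branch closed, so the negation is unsatisfiable and the formula is valid.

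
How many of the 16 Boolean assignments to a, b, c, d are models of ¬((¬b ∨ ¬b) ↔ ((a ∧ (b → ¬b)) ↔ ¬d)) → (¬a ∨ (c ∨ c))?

14

Initial set: {(¬((¬b ∨ ¬b) ↔ ((a ∧ (b → ¬b)) ↔ ¬d)) → (¬a ∨ (c ∨ c)))}.
(¬((¬b ∨ ¬b) ↔ ((a ∧ (b → ¬b)) ↔ ¬d)) → (¬a ∨ (c ∨ c))): β-rule — branch into ¬¬((¬b ∨ ¬b) ↔ ((a ∧ (b → ¬b)) ↔ ¬d))  //  (¬a ∨ (c ∨ c)).
  branch 1 (add ¬¬((¬b ∨ ¬b) ↔ ((a ∧ (b → ¬b)) ↔ ¬d))):
    ¬¬((¬b ∨ ¬b) ↔ ((a ∧ (b → ¬b)) ↔ ¬d)): β-rule — branch into (¬b ∨ ¬b), ((a ∧ (b → ¬b)) ↔ ¬d)  //  ¬(¬b ∨ ¬b), ¬((a ∧ (b → ¬b)) ↔ ¬d).
      branch 1.1 (add (¬b ∨ ¬b), ((a ∧ (b → ¬b)) ↔ ¬d)):
        (¬b ∨ ¬b): β-rule — branch into ¬b  //  ¬b.
          branch 1.1.1 (add ¬b):
            ((a ∧ (b → ¬b)) ↔ ¬d): β-rule — branch into (a ∧ (b → ¬b)), ¬d  //  ¬(a ∧ (b → ¬b)), ¬¬d.
              branch 1.1.1.1 (add (a ∧ (b → ¬b)), ¬d):
                (a ∧ (b → ¬b)): α-rule — add a, (b → ¬b).
                (b → ¬b): β-rule — branch into ¬b  //  ¬b.
                  branch 1.1.1.1.1 (add ¬b):
                    ○ open, literals {a=1, b=0, d=0}.
                  branch 1.1.1.1.2 (add ¬b):
                    ○ open, literals {a=1, b=0, d=0}.
              branch 1.1.1.2 (add ¬(a ∧ (b → ¬b)), ¬¬d):
                ¬(a ∧ (b → ¬b)): β-rule — branch into ¬a  //  ¬(b → ¬b).
                  branch 1.1.1.2.1 (add ¬a):
                    ○ open, literals {a=0, b=0, d=1}.
                  branch 1.1.1.2.2 (add ¬(b → ¬b)):
                    ¬(b → ¬b): α-rule — add b, ¬¬b.
                    × closes — contains both b and ¬b.
          branch 1.1.2 (add ¬b):
            ((a ∧ (b → ¬b)) ↔ ¬d): β-rule — branch into (a ∧ (b → ¬b)), ¬d  //  ¬(a ∧ (b → ¬b)), ¬¬d.
              branch 1.1.2.1 (add (a ∧ (b → ¬b)), ¬d):
                (a ∧ (b → ¬b)): α-rule — add a, (b → ¬b).
                (b → ¬b): β-rule — branch into ¬b  //  ¬b.
                  branch 1.1.2.1.1 (add ¬b):
                    ○ open, literals {a=1, b=0, d=0}.
                  branch 1.1.2.1.2 (add ¬b):
                    ○ open, literals {a=1, b=0, d=0}.
              branch 1.1.2.2 (add ¬(a ∧ (b → ¬b)), ¬¬d):
                ¬(a ∧ (b → ¬b)): β-rule — branch into ¬a  //  ¬(b → ¬b).
                  branch 1.1.2.2.1 (add ¬a):
                    ○ open, literals {a=0, b=0, d=1}.
                  branch 1.1.2.2.2 (add ¬(b → ¬b)):
                    ¬(b → ¬b): α-rule — add b, ¬¬b.
                    × closes — contains both b and ¬b.
      branch 1.2 (add ¬(¬b ∨ ¬b), ¬((a ∧ (b → ¬b)) ↔ ¬d)):
        ¬(¬b ∨ ¬b): α-rule — add ¬¬b, ¬¬b.
        ¬((a ∧ (b → ¬b)) ↔ ¬d): β-rule — branch into (a ∧ (b → ¬b)), ¬¬d  //  ¬(a ∧ (b → ¬b)), ¬d.
          branch 1.2.1 (add (a ∧ (b → ¬b)), ¬¬d):
            (a ∧ (b → ¬b)): α-rule — add a, (b → ¬b).
            (b → ¬b): β-rule — branch into ¬b  //  ¬b.
              branch 1.2.1.1 (add ¬b):
                × closes — contains both b and ¬b.
              branch 1.2.1.2 (add ¬b):
                × closes — contains both b and ¬b.
          branch 1.2.2 (add ¬(a ∧ (b → ¬b)), ¬d):
            ¬(a ∧ (b → ¬b)): β-rule — branch into ¬a  //  ¬(b → ¬b).
              branch 1.2.2.1 (add ¬a):
                ○ open, literals {a=0, b=1, d=0}.
              branch 1.2.2.2 (add ¬(b → ¬b)):
                ¬(b → ¬b): α-rule — add b, ¬¬b.
                ○ open, literals {b=1, d=0}.
  branch 2 (add (¬a ∨ (c ∨ c))):
    (¬a ∨ (c ∨ c)): β-rule — branch into ¬a  //  (c ∨ c).
      branch 2.1 (add ¬a):
        ○ open, literals {a=0}.
      branch 2.2 (add (c ∨ c)):
        (c ∨ c): β-rule — branch into c  //  c.
          branch 2.2.1 (add c):
            ○ open, literals {c=1}.
          branch 2.2.2 (add c):
            ○ open, literals {c=1}.
4 branches closed, 11 open.
Each open branch fixes some atoms; the unmentioned ones are free. Counting distinct full assignments: branch {a=1, b=0, d=0} (c) contributes 2 new; branch {a=1, b=0, d=0} (c) contributes 0 new; branch {a=0, b=0, d=1} (c) contributes 2 new; branch {a=1, b=0, d=0} (c) contributes 0 new; branch {a=1, b=0, d=0} (c) contributes 0 new; branch {a=0, b=0, d=1} (c) contributes 0 new; branch {a=0, b=1, d=0} (c) contributes 2 new; branch {b=1, d=0} (a, c) contributes 2 new; branch {a=0} (b, c, d) contributes 4 new; branch {c=1} (a, b, d) contributes 2 new; branch {c=1} (a, b, d) contributes 0 new. Total: 14.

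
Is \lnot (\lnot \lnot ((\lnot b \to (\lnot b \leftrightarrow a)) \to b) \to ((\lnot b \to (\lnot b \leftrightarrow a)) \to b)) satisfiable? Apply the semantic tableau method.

Initial set: {T \lnot (\lnot \lnot ((\lnot b \to (\lnot b \leftrightarrow a)) \to b) \to ((\lnot b \to (\lnot b \leftrightarrow a)) \to b))}.
T \lnot (\lnot \lnot ((\lnot b \to (\lnot b \leftrightarrow a)) \to b) \to ((\lnot b \to (\lnot b \leftrightarrow a)) \to b)): α-rule — add T \lnot \lnot ((\lnot b \to (\lnot b \leftrightarrow a)) \to b), F ((\lnot b \to (\lnot b \leftrightarrow a)) \to b).
T \lnot \lnot ((\lnot b \to (\lnot b \leftrightarrow a)) \to b): drop double negation, giving T ((\lnot b \to (\lnot b \leftrightarrow a)) \to b).
F ((\lnot b \to (\lnot b \leftrightarrow a)) \to b): α-rule — add T (\lnot b \to (\lnot b \leftrightarrow a)), F b.
T ((\lnot b \to (\lnot b \leftrightarrow a)) \to b): β-rule — branch into F (\lnot b \to (\lnot b \leftrightarrow a))  //  T b.
  branch 1 (add F (\lnot b \to (\lnot b \leftrightarrow a))):
    F (\lnot b \to (\lnot b \leftrightarrow a)): α-rule — add T \lnot b, F (\lnot b \leftrightarrow a).
    T (\lnot b \to (\lnot b \leftrightarrow a)): β-rule — branch into F \lnot b  //  T (\lnot b \leftrightarrow a).
      branch 1.1 (add F \lnot b):
        × closes — contains both b and \lnot b.
      branch 1.2 (add T (\lnot b \leftrightarrow a)):
        F (\lnot b \leftrightarrow a): β-rule — branch into T \lnot b, F a  //  F \lnot b, T a.
          branch 1.2.1 (add T \lnot b, F a):
            T (\lnot b \leftrightarrow a): β-rule — branch into T \lnot b, T a  //  F \lnot b, F a.
              branch 1.2.1.1 (add T \lnot b, T a):
                × closes — contains both a and \lnot a.
              branch 1.2.1.2 (add F \lnot b, F a):
                × closes — contains both b and \lnot b.
          branch 1.2.2 (add F \lnot b, T a):
            × closes — contains both b and \lnot b.
  branch 2 (add T b):
    × closes — contains both b and \lnot b.
All 5 branches close.
Every branch closed; the formula is unsatisfiable.

Unsatisfiable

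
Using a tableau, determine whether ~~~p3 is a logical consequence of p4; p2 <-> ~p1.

Initial set: {p4; (p2 <-> ~p1); ~~~~p3}.
~~~~p3: drop double negation, giving ~~p3.
(p2 <-> ~p1): β-rule — branch into p2, ~p1  //  ~p2, ~~p1.
  branch 1 (add p2, ~p1):
    ○ open, literals {p1=0, p2=1, p3=1, p4=1}.
  branch 2 (add ~p2, ~~p1):
    ○ open, literals {p1=1, p2=0, p3=1, p4=1}.
0 branches closed, 2 open.
An open branch gives a countermodel: p1=0, p2=1, p3=1, p4=1 (unmentioned atoms arbitrary); the premises hold there but the conclusion fails.

No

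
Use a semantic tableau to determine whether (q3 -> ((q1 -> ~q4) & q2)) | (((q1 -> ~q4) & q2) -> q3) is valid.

Valid

Assume the negation and expand:
Initial set: {~((q3 -> ((q1 -> ~q4) & q2)) | (((q1 -> ~q4) & q2) -> q3))}.
~((q3 -> ((q1 -> ~q4) & q2)) | (((q1 -> ~q4) & q2) -> q3)): α-rule — add ~(q3 -> ((q1 -> ~q4) & q2)), ~(((q1 -> ~q4) & q2) -> q3).
~(q3 -> ((q1 -> ~q4) & q2)): α-rule — add q3, ~((q1 -> ~q4) & q2).
~(((q1 -> ~q4) & q2) -> q3): α-rule — add ((q1 -> ~q4) & q2), ~q3.
× closes — contains both q3 and ~q3.
All 1 branch closes.
Every branch closed, so the negation is unsatisfiable and the formula is valid.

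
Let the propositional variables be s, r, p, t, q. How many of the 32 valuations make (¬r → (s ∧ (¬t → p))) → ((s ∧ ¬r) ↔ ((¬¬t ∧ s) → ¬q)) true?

16

Initial set: {T ((¬r → (s ∧ (¬t → p))) → ((s ∧ ¬r) ↔ ((¬¬t ∧ s) → ¬q)))}.
T ((¬r → (s ∧ (¬t → p))) → ((s ∧ ¬r) ↔ ((¬¬t ∧ s) → ¬q))): β-rule — branch into F (¬r → (s ∧ (¬t → p)))  //  T ((s ∧ ¬r) ↔ ((¬¬t ∧ s) → ¬q)).
  branch 1 (add F (¬r → (s ∧ (¬t → p)))):
    F (¬r → (s ∧ (¬t → p))): α-rule — add T ¬r, F (s ∧ (¬t → p)).
    F (s ∧ (¬t → p)): β-rule — branch into F s  //  F (¬t → p).
      branch 1.1 (add F s):
        ○ open, literals {r=0, s=0}.
      branch 1.2 (add F (¬t → p)):
        F (¬t → p): α-rule — add T ¬t, F p.
        ○ open, literals {p=0, r=0, t=0}.
  branch 2 (add T ((s ∧ ¬r) ↔ ((¬¬t ∧ s) → ¬q))):
    T ((s ∧ ¬r) ↔ ((¬¬t ∧ s) → ¬q)): β-rule — branch into T (s ∧ ¬r), T ((¬¬t ∧ s) → ¬q)  //  F (s ∧ ¬r), F ((¬¬t ∧ s) → ¬q).
      branch 2.1 (add T (s ∧ ¬r), T ((¬¬t ∧ s) → ¬q)):
        T (s ∧ ¬r): α-rule — add T s, T ¬r.
        T ((¬¬t ∧ s) → ¬q): β-rule — branch into F (¬¬t ∧ s)  //  T ¬q.
          branch 2.1.1 (add F (¬¬t ∧ s)):
            F (¬¬t ∧ s): β-rule — branch into F ¬¬t  //  F s.
              branch 2.1.1.1 (add F ¬¬t):
                F ¬¬t: drop double negation, giving F t.
                ○ open, literals {r=0, s=1, t=0}.
              branch 2.1.1.2 (add F s):
                × closes — contains both s and ¬s.
          branch 2.1.2 (add T ¬q):
            ○ open, literals {q=0, r=0, s=1}.
      branch 2.2 (add F (s ∧ ¬r), F ((¬¬t ∧ s) → ¬q)):
        F ((¬¬t ∧ s) → ¬q): α-rule — add T (¬¬t ∧ s), F ¬q.
        T (¬¬t ∧ s): α-rule — add T ¬¬t, T s.
        T ¬¬t: drop double negation, giving T t.
        F (s ∧ ¬r): β-rule — branch into F s  //  F ¬r.
          branch 2.2.1 (add F s):
            × closes — contains both s and ¬s.
          branch 2.2.2 (add F ¬r):
            ○ open, literals {q=1, r=1, s=1, t=1}.
2 branches closed, 5 open.
Each open branch fixes some atoms; the unmentioned ones are free. Counting distinct full assignments: branch {r=0, s=0} (p, t, q) contributes 8 new; branch {p=0, r=0, t=0} (s, q) contributes 2 new; branch {r=0, s=1, t=0} (p, q) contributes 2 new; branch {q=0, r=0, s=1} (p, t) contributes 2 new; branch {q=1, r=1, s=1, t=1} (p) contributes 2 new. Total: 16.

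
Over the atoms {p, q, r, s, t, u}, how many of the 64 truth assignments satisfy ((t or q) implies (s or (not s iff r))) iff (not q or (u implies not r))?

44

Initial set: {(((t or q) implies (s or (not s iff r))) iff (not q or (u implies not r)))}.
(((t or q) implies (s or (not s iff r))) iff (not q or (u implies not r))): β-rule — branch into ((t or q) implies (s or (not s iff r))), (not q or (u implies not r))  //  not ((t or q) implies (s or (not s iff r))), not (not q or (u implies not r)).
  branch 1 (add ((t or q) implies (s or (not s iff r))), (not q or (u implies not r))):
    ((t or q) implies (s or (not s iff r))): β-rule — branch into not (t or q)  //  (s or (not s iff r)).
      branch 1.1 (add not (t or q)):
        not (t or q): α-rule — add not t, not q.
        (not q or (u implies not r)): β-rule — branch into not q  //  (u implies not r).
          branch 1.1.1 (add not q):
            ○ open, literals {q=false, t=false}.
          branch 1.1.2 (add (u implies not r)):
            (u implies not r): β-rule — branch into not u  //  not r.
              branch 1.1.2.1 (add not u):
                ○ open, literals {q=false, t=false, u=false}.
              branch 1.1.2.2 (add not r):
                ○ open, literals {q=false, r=false, t=false}.
      branch 1.2 (add (s or (not s iff r))):
        (not q or (u implies not r)): β-rule — branch into not q  //  (u implies not r).
          branch 1.2.1 (add not q):
            (s or (not s iff r)): β-rule — branch into s  //  (not s iff r).
              branch 1.2.1.1 (add s):
                ○ open, literals {q=false, s=true}.
              branch 1.2.1.2 (add (not s iff r)):
                (not s iff r): β-rule — branch into not s, r  //  not not s, not r.
                  branch 1.2.1.2.1 (add not s, r):
                    ○ open, literals {q=false, r=true, s=false}.
                  branch 1.2.1.2.2 (add not not s, not r):
                    ○ open, literals {q=false, r=false, s=true}.
          branch 1.2.2 (add (u implies not r)):
            (s or (not s iff r)): β-rule — branch into s  //  (not s iff r).
              branch 1.2.2.1 (add s):
                (u implies not r): β-rule — branch into not u  //  not r.
                  branch 1.2.2.1.1 (add not u):
                    ○ open, literals {s=true, u=false}.
                  branch 1.2.2.1.2 (add not r):
                    ○ open, literals {r=false, s=true}.
              branch 1.2.2.2 (add (not s iff r)):
                (u implies not r): β-rule — branch into not u  //  not r.
                  branch 1.2.2.2.1 (add not u):
                    (not s iff r): β-rule — branch into not s, r  //  not not s, not r.
                      branch 1.2.2.2.1.1 (add not s, r):
                        ○ open, literals {r=true, s=false, u=false}.
                      branch 1.2.2.2.1.2 (add not not s, not r):
                        ○ open, literals {r=false, s=true, u=false}.
                  branch 1.2.2.2.2 (add not r):
                    (not s iff r): β-rule — branch into not s, r  //  not not s, not r.
                      branch 1.2.2.2.2.1 (add not s, r):
                        × closes — contains both r and not r.
                      branch 1.2.2.2.2.2 (add not not s, not r):
                        ○ open, literals {r=false, s=true}.
  branch 2 (add not ((t or q) implies (s or (not s iff r))), not (not q or (u implies not r))):
    not ((t or q) implies (s or (not s iff r))): α-rule — add (t or q), not (s or (not s iff r)).
    not (not q or (u implies not r)): α-rule — add not not q, not (u implies not r).
    not (s or (not s iff r)): α-rule — add not s, not (not s iff r).
    not (u implies not r): α-rule — add u, not not r.
    (t or q): β-rule — branch into t  //  q.
      branch 2.1 (add t):
        not (not s iff r): β-rule — branch into not s, not r  //  not not s, r.
          branch 2.1.1 (add not s, not r):
            × closes — contains both r and not r.
          branch 2.1.2 (add not not s, r):
            × closes — contains both s and not s.
      branch 2.2 (add q):
        not (not s iff r): β-rule — branch into not s, not r  //  not not s, r.
          branch 2.2.1 (add not s, not r):
            × closes — contains both r and not r.
          branch 2.2.2 (add not not s, r):
            × closes — contains both s and not s.
5 branches closed, 11 open.
Each open branch fixes some atoms; the unmentioned ones are free. Counting distinct full assignments: branch {q=false, t=false} (p, r, s, u) contributes 16 new; branch {q=false, t=false, u=false} (p, r, s) contributes 0 new; branch {q=false, r=false, t=false} (p, s, u) contributes 0 new; branch {q=false, s=true} (p, r, t, u) contributes 8 new; branch {q=false, r=true, s=false} (p, t, u) contributes 4 new; branch {q=false, r=false, s=true} (p, t, u) contributes 0 new; branch {s=true, u=false} (p, q, r, t) contributes 8 new; branch {r=false, s=true} (p, q, t, u) contributes 4 new; branch {r=true, s=false, u=false} (p, q, t) contributes 4 new; branch {r=false, s=true, u=false} (p, q, t) contributes 0 new; branch {r=false, s=true} (p, q, t, u) contributes 0 new. Total: 44.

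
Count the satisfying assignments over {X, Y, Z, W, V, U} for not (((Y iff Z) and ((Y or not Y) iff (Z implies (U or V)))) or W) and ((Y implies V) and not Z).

Initial set: {(not (((Y iff Z) and ((Y or not Y) iff (Z implies (U or V)))) or W) and ((Y implies V) and not Z))}.
(not (((Y iff Z) and ((Y or not Y) iff (Z implies (U or V)))) or W) and ((Y implies V) and not Z)): α-rule — add not (((Y iff Z) and ((Y or not Y) iff (Z implies (U or V)))) or W), ((Y implies V) and not Z).
not (((Y iff Z) and ((Y or not Y) iff (Z implies (U or V)))) or W): α-rule — add not ((Y iff Z) and ((Y or not Y) iff (Z implies (U or V)))), not W.
((Y implies V) and not Z): α-rule — add (Y implies V), not Z.
not ((Y iff Z) and ((Y or not Y) iff (Z implies (U or V)))): β-rule — branch into not (Y iff Z)  //  not ((Y or not Y) iff (Z implies (U or V))).
  branch 1 (add not (Y iff Z)):
    (Y implies V): β-rule — branch into not Y  //  V.
      branch 1.1 (add not Y):
        not (Y iff Z): β-rule — branch into Y, not Z  //  not Y, Z.
          branch 1.1.1 (add Y, not Z):
            × closes — contains both Y and not Y.
          branch 1.1.2 (add not Y, Z):
            × closes — contains both Z and not Z.
      branch 1.2 (add V):
        not (Y iff Z): β-rule — branch into Y, not Z  //  not Y, Z.
          branch 1.2.1 (add Y, not Z):
            ○ open, literals {V=T, W=F, Y=T, Z=F}.
          branch 1.2.2 (add not Y, Z):
            × closes — contains both Z and not Z.
  branch 2 (add not ((Y or not Y) iff (Z implies (U or V)))):
    (Y implies V): β-rule — branch into not Y  //  V.
      branch 2.1 (add not Y):
        not ((Y or not Y) iff (Z implies (U or V))): β-rule — branch into (Y or not Y), not (Z implies (U or V))  //  not (Y or not Y), (Z implies (U or V)).
          branch 2.1.1 (add (Y or not Y), not (Z implies (U or V))):
            not (Z implies (U or V)): α-rule — add Z, not (U or V).
            × closes — contains both Z and not Z.
          branch 2.1.2 (add not (Y or not Y), (Z implies (U or V))):
            not (Y or not Y): α-rule — add not Y, not not Y.
            × closes — contains both Y and not Y.
      branch 2.2 (add V):
        not ((Y or not Y) iff (Z implies (U or V))): β-rule — branch into (Y or not Y), not (Z implies (U or V))  //  not (Y or not Y), (Z implies (U or V)).
          branch 2.2.1 (add (Y or not Y), not (Z implies (U or V))):
            not (Z implies (U or V)): α-rule — add Z, not (U or V).
            × closes — contains both Z and not Z.
          branch 2.2.2 (add not (Y or not Y), (Z implies (U or V))):
            not (Y or not Y): α-rule — add not Y, not not Y.
            × closes — contains both Y and not Y.
7 branches closed, 1 open.
Each open branch fixes some atoms; the unmentioned ones are free. Counting distinct full assignments: branch {V=T, W=F, Y=T, Z=F} (X, U) contributes 4 new. Total: 4.

4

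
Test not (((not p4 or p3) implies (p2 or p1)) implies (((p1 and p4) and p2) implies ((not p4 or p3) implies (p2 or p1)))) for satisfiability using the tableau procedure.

Initial set: {T not (((not p4 or p3) implies (p2 or p1)) implies (((p1 and p4) and p2) implies ((not p4 or p3) implies (p2 or p1))))}.
T not (((not p4 or p3) implies (p2 or p1)) implies (((p1 and p4) and p2) implies ((not p4 or p3) implies (p2 or p1)))): α-rule — add T ((not p4 or p3) implies (p2 or p1)), F (((p1 and p4) and p2) implies ((not p4 or p3) implies (p2 or p1))).
F (((p1 and p4) and p2) implies ((not p4 or p3) implies (p2 or p1))): α-rule — add T ((p1 and p4) and p2), F ((not p4 or p3) implies (p2 or p1)).
T ((p1 and p4) and p2): α-rule — add T (p1 and p4), T p2.
F ((not p4 or p3) implies (p2 or p1)): α-rule — add T (not p4 or p3), F (p2 or p1).
T (p1 and p4): α-rule — add T p1, T p4.
F (p2 or p1): α-rule — add F p2, F p1.
× closes — contains both p2 and not p2.
All 1 branch closes.
Every branch closed; the formula is unsatisfiable.

Unsatisfiable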